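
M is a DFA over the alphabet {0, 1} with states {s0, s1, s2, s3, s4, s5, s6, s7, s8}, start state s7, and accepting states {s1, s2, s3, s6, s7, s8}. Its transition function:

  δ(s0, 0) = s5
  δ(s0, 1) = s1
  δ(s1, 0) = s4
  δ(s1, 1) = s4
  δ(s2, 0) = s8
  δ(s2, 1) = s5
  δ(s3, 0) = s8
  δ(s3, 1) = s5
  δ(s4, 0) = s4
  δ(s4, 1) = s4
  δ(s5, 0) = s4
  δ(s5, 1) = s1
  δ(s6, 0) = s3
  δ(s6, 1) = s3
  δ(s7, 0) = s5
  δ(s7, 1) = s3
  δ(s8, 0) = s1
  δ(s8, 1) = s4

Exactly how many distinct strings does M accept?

6

The useful subgraph on states {s1, s3, s5, s7, s8} is acyclic, so L(M) is finite; the longest accepting path visits 4 useful states, giving maximum string length 3.
Counting accepting paths from s7 by length: 1 of length 0, 1 of length 1, 2 of length 2, 2 of length 3. Total 6.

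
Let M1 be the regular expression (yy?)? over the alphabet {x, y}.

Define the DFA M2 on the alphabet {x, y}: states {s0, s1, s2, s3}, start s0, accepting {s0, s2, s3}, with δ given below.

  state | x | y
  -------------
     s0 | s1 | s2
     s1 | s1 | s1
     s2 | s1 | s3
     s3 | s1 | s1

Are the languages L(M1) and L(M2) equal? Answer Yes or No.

Yes

Converting the expression M1 to a DFA (subset construction, then merging equivalent states) gives the minimal DFA with states {r0, r1, r2, r3}, start state r0, accepting states {r0, r2, r3} and transitions r0: x→r1, y→r2; r1: x→r1, y→r1; r2: x→r1, y→r3; r3: x→r1, y→r1.
Exploring the product automaton M1 × M2 from the start pair (r0, s0), following both machines on each input symbol, reaches 4 state pairs: (r0, s0), (r1, s1), (r2, s2), (r3, s3).
M1 accepts in {r0, r2, r3} and M2 accepts in {s0, s2, s3}. In every reachable pair the two components are either both accepting — (r0, s0), (r2, s2), (r3, s3) — or both non-accepting, so no string is accepted by exactly one of the machines: L(M1) \ L(M2) and L(M2) \ L(M1) are both empty.
Hence every string is accepted by M1 iff it is accepted by M2, and the two languages coincide.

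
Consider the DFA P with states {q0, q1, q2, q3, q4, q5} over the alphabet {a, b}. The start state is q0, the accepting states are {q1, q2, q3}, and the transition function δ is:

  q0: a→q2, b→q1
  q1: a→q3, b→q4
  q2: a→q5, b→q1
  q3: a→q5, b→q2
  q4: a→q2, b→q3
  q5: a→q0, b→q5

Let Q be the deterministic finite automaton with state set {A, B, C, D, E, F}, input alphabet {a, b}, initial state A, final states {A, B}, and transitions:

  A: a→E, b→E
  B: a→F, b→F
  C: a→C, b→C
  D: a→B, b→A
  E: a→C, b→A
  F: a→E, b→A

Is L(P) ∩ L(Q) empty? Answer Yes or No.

No

The string ab is accepted by both P and Q.
Hence L(P) ∩ L(Q) ≠ ∅.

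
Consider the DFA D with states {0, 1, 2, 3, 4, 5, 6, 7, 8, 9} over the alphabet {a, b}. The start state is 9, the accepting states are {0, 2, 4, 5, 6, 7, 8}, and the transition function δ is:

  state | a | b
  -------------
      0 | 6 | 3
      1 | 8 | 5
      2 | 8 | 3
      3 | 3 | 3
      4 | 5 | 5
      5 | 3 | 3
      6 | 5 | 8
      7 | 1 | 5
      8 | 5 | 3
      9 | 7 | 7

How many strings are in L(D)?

10

The useful subgraph on states {1, 5, 7, 8, 9} is acyclic, so L(D) is finite; the longest accepting path visits 5 useful states, giving maximum string length 4.
Counting accepting paths from 9 by length: 2 of length 1, 2 of length 2, 4 of length 3, 2 of length 4. Total 10.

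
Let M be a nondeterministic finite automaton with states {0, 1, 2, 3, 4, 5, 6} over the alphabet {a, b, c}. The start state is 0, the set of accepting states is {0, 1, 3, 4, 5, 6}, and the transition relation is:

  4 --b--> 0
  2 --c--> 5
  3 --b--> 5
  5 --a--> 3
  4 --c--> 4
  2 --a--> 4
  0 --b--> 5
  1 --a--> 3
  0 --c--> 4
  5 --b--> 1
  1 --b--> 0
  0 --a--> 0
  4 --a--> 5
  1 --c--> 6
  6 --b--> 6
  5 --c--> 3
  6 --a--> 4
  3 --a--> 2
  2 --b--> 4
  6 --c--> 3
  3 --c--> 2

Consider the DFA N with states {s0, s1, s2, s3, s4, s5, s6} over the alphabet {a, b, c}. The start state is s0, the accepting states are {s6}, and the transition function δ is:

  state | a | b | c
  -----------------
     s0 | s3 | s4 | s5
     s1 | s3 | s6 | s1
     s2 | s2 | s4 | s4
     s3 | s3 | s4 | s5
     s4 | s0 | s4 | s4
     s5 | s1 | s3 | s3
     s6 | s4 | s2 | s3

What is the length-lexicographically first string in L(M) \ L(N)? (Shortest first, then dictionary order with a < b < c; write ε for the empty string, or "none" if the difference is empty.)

ε

The empty string ε is accepted by M but not by N.
Since ε is the unique shortest string, it is the required witness.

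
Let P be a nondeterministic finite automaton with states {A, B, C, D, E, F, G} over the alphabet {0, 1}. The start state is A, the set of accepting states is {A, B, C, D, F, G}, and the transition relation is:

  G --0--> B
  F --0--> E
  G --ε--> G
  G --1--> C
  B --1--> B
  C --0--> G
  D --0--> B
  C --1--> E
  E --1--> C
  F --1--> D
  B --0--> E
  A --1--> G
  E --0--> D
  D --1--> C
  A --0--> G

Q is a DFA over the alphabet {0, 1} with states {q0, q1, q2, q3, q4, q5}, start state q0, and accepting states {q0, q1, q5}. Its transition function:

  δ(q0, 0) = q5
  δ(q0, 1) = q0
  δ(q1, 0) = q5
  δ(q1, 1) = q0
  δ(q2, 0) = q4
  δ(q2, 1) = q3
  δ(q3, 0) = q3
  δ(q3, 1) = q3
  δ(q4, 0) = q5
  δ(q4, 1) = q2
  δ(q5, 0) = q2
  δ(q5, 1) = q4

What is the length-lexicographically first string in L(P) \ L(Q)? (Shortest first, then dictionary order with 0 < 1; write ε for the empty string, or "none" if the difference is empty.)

00

The string 00 is accepted by P but not by Q.
No shorter string lies in the difference, and 00 is the lexicographically first length-2 string in L(P) \ L(Q).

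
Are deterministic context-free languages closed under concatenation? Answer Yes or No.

No

Take L₁ = {ε, c} (finite, hence regular and DCFL) and L₂ = {c aⁿbⁿ : n≥0} ∪ {cc aⁿb²ⁿ : n≥0} (a DCFL: the number of leading c's tells the DPDA whether to pop one stack symbol per b or per two b's). Then L₁L₂ ∩ cca⁺b* = {cc aⁿbⁿ : n≥1} ∪ {cc aⁿb²ⁿ : n≥1}. If L₁L₂ were a DCFL, so would be this intersection with a regular set, and a DPDA for it started from its configuration after reading cc would accept {aⁿbⁿ : n≥1} ∪ {aⁿb²ⁿ : n≥1}, which no deterministic PDA accepts (a DPDA for it would have a single run on aⁿb²ⁿ, accepting after the prefix aⁿbⁿ and accepting again after n more b's; an ordinary PDA that simulates it on a's and b's and, at any moment when it is accepting, may switch to reading only a fresh letter d while feeding each d to the simulation as a b, would accept aⁱbʲdᵏ (k≥1) exactly when both aⁱbʲ and aⁱbʲ⁺ᵏ are in the language, i.e. its language intersected with the regular set a*b*d⁺ would be exactly {aⁿbⁿdⁿ : n≥1} — impossible, since context-free languages are closed under intersection with regular sets and {aⁿbⁿdⁿ} is not context-free). Hence L₁L₂ is not a DCFL.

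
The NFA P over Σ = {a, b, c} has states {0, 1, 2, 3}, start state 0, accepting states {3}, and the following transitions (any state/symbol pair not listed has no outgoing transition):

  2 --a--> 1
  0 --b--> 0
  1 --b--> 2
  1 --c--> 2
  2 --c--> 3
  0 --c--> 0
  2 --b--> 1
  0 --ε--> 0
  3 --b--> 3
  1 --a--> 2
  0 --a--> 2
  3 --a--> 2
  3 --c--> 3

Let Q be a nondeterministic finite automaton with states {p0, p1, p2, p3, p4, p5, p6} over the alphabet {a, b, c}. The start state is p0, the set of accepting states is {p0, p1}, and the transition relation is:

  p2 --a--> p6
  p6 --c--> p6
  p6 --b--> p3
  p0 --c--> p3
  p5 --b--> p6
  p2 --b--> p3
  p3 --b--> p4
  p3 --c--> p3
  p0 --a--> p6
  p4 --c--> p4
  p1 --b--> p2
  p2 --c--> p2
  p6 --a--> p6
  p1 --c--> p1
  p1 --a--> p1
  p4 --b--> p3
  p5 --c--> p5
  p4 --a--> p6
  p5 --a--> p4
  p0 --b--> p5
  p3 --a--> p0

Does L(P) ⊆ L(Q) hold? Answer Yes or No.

No

The string ac is in L(P) but not in L(Q).
So L(P) ⊄ L(Q).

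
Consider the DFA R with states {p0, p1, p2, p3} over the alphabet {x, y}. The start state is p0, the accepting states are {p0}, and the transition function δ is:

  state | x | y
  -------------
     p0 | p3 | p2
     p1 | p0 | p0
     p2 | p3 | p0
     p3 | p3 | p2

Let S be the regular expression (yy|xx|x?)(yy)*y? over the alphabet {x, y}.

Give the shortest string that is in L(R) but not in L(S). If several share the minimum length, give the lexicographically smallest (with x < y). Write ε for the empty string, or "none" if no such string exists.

The string yxyy is accepted by R but not by S.
No shorter string lies in the difference, and yxyy is the lexicographically first length-4 string in L(R) \ L(S).

yxyy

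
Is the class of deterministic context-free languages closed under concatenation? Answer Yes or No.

Take L₁ = {ε, c} (finite, hence regular and DCFL) and L₂ = {c aⁿbⁿ : n≥0} ∪ {cc aⁿb²ⁿ : n≥0} (a DCFL: the number of leading c's tells the DPDA whether to pop one stack symbol per b or per two b's). Then L₁L₂ ∩ cca⁺b* = {cc aⁿbⁿ : n≥1} ∪ {cc aⁿb²ⁿ : n≥1}. If L₁L₂ were a DCFL, so would be this intersection with a regular set, and a DPDA for it started from its configuration after reading cc would accept {aⁿbⁿ : n≥1} ∪ {aⁿb²ⁿ : n≥1}, which no deterministic PDA accepts (a DPDA for it would have a single run on aⁿb²ⁿ, accepting after the prefix aⁿbⁿ and accepting again after n more b's; an ordinary PDA that simulates it on a's and b's and, at any moment when it is accepting, may switch to reading only a fresh letter d while feeding each d to the simulation as a b, would accept aⁱbʲdᵏ (k≥1) exactly when both aⁱbʲ and aⁱbʲ⁺ᵏ are in the language, i.e. its language intersected with the regular set a*b*d⁺ would be exactly {aⁿbⁿdⁿ : n≥1} — impossible, since context-free languages are closed under intersection with regular sets and {aⁿbⁿdⁿ} is not context-free). Hence L₁L₂ is not a DCFL.

No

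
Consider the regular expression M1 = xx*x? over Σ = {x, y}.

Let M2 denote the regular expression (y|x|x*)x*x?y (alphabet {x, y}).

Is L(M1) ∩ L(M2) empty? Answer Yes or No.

Yes

Converting the expression M1 to a DFA (subset construction, then merging equivalent states) gives the minimal DFA with states {r0, r1, r2}, start state r0, accepting states {r1} and transitions r0: x→r1, y→r2; r1: x→r1, y→r2; r2: x→r2, y→r2.
Converting the expression M2 to a DFA (subset construction, then merging equivalent states) gives the minimal DFA with states {t0, t1, t2, t3, t4}, start state t0, accepting states {t2, t3} and transitions t0: x→t1, y→t2; t1: x→t1, y→t3; t2: x→t1, y→t3; t3: x→t4, y→t4; t4: x→t4, y→t4.
Exploring the product automaton M1 × M2 from the start pair (r0, t0), following both machines on each input symbol, reaches 6 state pairs: (r0, t0), (r1, t1), (r2, t2), (r2, t3), (r2, t1), (r2, t4).
M1 accepts in {r1} and M2 accepts in {t2, t3}; no reachable pair has both components accepting, so no string drives both machines to acceptance simultaneously and L(M1) ∩ L(M2) = ∅.
So no string is accepted by both, and the intersection is empty.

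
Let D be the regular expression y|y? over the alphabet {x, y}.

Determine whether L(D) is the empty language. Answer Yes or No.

The empty string ε matches the expression, so it belongs to L(D).
Since L(D) contains at least one string, it is not empty.

No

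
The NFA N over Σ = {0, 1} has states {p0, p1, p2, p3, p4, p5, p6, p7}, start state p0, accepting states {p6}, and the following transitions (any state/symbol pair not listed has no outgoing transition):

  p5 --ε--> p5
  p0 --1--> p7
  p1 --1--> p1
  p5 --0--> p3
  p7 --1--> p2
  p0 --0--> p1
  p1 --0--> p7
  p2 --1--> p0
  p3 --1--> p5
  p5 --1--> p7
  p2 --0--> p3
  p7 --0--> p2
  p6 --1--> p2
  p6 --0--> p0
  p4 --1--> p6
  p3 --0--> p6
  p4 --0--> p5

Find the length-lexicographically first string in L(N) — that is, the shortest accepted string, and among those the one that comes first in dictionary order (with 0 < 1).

1000

A breadth-first search from p0 reaches an accepting state first via the path p0 → p7 → p2 → p3 → p6 on input 1000.
No string of length < 4 is accepted (BFS exhausts all shorter strings without reaching an accepting state), and 1000 is the lexicographically least accepting string of length 4.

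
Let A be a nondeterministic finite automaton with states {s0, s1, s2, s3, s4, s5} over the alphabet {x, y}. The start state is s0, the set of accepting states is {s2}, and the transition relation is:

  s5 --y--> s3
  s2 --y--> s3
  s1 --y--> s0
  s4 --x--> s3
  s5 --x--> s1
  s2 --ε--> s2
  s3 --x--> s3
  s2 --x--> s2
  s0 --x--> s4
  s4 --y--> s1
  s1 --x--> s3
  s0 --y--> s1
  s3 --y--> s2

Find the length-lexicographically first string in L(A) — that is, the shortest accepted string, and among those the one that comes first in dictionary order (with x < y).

xxy

A breadth-first search from s0 reaches an accepting state first via the path s0 → s4 → s3 → s2 on input xxy.
No string of length < 3 is accepted (BFS exhausts all shorter strings without reaching an accepting state), and xxy is the lexicographically least accepting string of length 3.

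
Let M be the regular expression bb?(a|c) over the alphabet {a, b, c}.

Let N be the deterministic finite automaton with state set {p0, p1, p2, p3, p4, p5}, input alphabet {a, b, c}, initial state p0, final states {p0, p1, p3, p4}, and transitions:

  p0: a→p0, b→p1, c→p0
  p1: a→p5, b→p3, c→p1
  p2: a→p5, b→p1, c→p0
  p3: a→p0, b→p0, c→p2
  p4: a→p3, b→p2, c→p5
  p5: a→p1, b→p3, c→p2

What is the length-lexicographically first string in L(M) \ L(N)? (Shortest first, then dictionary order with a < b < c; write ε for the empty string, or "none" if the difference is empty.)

The string ba is accepted by M but not by N.
No shorter string lies in the difference, and ba is the lexicographically first length-2 string in L(M) \ L(N).

ba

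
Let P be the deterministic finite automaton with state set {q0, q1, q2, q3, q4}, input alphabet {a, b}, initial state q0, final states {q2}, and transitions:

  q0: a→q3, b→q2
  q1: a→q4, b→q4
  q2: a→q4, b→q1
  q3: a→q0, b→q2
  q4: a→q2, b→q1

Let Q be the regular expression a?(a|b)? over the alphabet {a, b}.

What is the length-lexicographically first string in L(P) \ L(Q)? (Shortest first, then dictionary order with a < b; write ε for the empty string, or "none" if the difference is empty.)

aab

The string aab is accepted by P but not by Q.
No shorter string lies in the difference, and aab is the lexicographically first length-3 string in L(P) \ L(Q).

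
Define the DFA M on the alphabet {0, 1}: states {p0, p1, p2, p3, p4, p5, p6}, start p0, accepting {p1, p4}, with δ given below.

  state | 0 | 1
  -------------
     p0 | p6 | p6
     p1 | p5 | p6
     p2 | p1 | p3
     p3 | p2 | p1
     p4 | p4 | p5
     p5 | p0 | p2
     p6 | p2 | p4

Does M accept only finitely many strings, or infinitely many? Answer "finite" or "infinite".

State p0 is reachable from the start and can reach an accepting state, and it lies on the cycle p0 → p6 → p2 → p1 → p5 → p0.
Traversing that cycle any number of times yields accepted strings of unbounded length, so the language is infinite.

infinite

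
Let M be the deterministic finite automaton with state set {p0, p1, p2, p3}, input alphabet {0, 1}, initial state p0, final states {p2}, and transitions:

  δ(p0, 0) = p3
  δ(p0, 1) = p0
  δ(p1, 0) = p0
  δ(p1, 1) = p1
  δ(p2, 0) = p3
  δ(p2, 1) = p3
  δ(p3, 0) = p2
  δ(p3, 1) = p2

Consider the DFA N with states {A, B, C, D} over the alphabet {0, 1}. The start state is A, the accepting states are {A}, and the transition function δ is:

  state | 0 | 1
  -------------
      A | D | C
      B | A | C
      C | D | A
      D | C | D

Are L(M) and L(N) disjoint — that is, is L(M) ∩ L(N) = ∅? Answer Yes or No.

No

The string 0101 is accepted by both M and N.
Hence L(M) ∩ L(N) ≠ ∅.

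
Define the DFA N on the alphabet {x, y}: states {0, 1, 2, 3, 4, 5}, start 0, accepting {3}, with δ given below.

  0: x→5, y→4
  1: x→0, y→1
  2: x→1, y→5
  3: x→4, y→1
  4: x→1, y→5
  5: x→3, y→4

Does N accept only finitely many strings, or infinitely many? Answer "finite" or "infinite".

State 0 is reachable from the start and can reach an accepting state, and it lies on the cycle 0 → 4 → 1 → 0.
Traversing that cycle any number of times yields accepted strings of unbounded length, so the language is infinite.

infinite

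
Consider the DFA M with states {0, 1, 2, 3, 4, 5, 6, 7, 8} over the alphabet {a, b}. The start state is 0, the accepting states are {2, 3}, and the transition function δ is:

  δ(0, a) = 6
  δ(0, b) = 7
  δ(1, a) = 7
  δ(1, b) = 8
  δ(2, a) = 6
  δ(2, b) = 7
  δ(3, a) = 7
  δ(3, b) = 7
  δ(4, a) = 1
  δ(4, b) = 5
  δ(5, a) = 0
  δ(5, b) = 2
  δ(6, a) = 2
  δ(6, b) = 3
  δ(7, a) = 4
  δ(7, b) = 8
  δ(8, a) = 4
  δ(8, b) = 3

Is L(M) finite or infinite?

State 6 is reachable from the start and can reach an accepting state, and it lies on the cycle 6 → 2 → 6.
Traversing that cycle any number of times yields accepted strings of unbounded length, so the language is infinite.

infinite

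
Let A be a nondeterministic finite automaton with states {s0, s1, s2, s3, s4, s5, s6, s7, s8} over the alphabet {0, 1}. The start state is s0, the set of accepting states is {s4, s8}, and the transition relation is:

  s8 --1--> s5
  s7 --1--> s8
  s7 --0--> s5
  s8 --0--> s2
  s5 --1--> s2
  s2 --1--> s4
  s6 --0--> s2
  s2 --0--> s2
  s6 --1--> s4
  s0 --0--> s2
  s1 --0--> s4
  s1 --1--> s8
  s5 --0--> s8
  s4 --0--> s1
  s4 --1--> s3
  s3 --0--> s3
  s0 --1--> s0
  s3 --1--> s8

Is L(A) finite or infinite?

State s0 is reachable from the start and can reach an accepting state, and it lies on the cycle s0 → s0.
Traversing that cycle any number of times yields accepted strings of unbounded length, so the language is infinite.

infinite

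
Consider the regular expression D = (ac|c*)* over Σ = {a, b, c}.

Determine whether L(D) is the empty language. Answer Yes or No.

The empty string ε matches the expression, so it belongs to L(D).
Since L(D) contains at least one string, it is not empty.

No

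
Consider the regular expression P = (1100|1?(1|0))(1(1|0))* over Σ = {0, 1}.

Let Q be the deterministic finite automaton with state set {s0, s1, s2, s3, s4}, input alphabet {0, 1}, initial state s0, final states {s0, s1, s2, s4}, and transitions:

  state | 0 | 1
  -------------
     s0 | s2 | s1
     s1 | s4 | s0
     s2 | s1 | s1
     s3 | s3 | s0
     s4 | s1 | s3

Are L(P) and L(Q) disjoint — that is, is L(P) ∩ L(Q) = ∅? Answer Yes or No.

No

The string 0 is accepted by both P and Q.
Hence L(P) ∩ L(Q) ≠ ∅.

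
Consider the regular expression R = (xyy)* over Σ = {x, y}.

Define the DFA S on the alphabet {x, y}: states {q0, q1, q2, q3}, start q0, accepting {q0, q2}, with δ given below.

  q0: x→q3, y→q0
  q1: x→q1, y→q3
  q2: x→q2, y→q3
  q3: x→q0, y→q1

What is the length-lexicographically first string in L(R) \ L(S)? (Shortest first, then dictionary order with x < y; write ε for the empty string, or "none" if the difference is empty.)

xyy

The string xyy is accepted by R but not by S.
No shorter string lies in the difference, and xyy is the lexicographically first length-3 string in L(R) \ L(S).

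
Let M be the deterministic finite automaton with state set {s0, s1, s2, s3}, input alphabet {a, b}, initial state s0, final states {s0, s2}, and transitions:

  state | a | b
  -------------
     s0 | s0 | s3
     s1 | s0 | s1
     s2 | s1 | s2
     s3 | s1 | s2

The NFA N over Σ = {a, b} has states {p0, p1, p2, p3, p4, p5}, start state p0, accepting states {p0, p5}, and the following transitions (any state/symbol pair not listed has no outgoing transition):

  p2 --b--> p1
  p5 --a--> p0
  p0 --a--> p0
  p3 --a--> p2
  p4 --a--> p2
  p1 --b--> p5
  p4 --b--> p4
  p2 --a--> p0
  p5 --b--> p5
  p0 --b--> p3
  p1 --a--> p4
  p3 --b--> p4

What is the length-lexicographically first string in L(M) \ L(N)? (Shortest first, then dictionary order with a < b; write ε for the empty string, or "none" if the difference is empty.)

bb

The string bb is accepted by M but not by N.
No shorter string lies in the difference, and bb is the lexicographically first length-2 string in L(M) \ L(N).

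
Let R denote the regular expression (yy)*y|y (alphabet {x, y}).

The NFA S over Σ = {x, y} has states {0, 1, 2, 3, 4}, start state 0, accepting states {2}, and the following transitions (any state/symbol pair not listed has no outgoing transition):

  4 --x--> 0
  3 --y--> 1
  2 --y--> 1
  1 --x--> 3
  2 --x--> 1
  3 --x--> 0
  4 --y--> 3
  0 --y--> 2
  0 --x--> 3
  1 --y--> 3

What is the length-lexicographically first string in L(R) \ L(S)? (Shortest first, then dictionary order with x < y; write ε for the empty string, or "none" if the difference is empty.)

yyy

The string yyy is accepted by R but not by S.
No shorter string lies in the difference, and yyy is the lexicographically first length-3 string in L(R) \ L(S).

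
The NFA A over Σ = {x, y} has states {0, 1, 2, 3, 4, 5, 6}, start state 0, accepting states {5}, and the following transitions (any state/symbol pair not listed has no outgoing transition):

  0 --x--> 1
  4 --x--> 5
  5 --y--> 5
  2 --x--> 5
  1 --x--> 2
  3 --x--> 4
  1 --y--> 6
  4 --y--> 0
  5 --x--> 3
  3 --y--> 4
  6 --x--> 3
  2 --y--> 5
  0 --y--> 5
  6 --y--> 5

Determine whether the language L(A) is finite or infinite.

infinite

State 0 is reachable from the start and can reach an accepting state, and it lies on the cycle 0 → 1 → 2 → 5 → 3 → 4 → 0.
Traversing that cycle any number of times yields accepted strings of unbounded length, so the language is infinite.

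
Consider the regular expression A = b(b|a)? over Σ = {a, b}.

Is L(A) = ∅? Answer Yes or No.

No

The string b matches the expression, so it belongs to L(A).
Since L(A) contains at least one string, it is not empty.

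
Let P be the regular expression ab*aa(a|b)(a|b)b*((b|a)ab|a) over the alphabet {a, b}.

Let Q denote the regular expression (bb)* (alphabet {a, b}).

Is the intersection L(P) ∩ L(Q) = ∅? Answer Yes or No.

Yes

Converting the expression P to a DFA (subset construction, then merging equivalent states) gives the minimal DFA with states {p0, p1, p2, p3, p4, p5, p6, p7, p8, p9, p10, p11}, start state p0, accepting states {p7, p10, p11} and transitions p0: a→p1, b→p2; p1: a→p3, b→p1; p2: a→p2, b→p2; p3: a→p4, b→p2; p4: a→p5, b→p5; p5: a→p6, b→p6; p6: a→p7, b→p8; p7: a→p9, b→p2; p8: a→p10, b→p8; p9: a→p2, b→p11; p10: a→p9, b→p11; p11: a→p2, b→p2.
Converting the expression Q to a DFA (subset construction, then merging equivalent states) gives the minimal DFA with states {q0, q1, q2}, start state q0, accepting states {q0} and transitions q0: a→q1, b→q2; q1: a→q1, b→q1; q2: a→q1, b→q0.
Exploring the product automaton P × Q from the start pair (p0, q0), following both machines on each input symbol, reaches 14 state pairs: (p0, q0), (p1, q1), (p2, q2), (p3, q1), (p2, q1), (p2, q0), (p4, q1), (p5, q1), (p6, q1), (p7, q1), (p8, q1), (p9, q1), (p10, q1), (p11, q1).
P accepts in {p7, p10, p11} and Q accepts in {q0}; no reachable pair has both components accepting, so no string drives both machines to acceptance simultaneously and L(P) ∩ L(Q) = ∅.
So no string is accepted by both, and the intersection is empty.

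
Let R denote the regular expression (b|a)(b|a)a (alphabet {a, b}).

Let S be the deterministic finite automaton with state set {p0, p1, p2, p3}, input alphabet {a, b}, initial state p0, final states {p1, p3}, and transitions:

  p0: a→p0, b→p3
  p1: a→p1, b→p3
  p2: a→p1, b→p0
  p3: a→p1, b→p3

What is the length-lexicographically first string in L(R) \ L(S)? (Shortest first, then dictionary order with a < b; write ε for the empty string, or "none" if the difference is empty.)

aaa

The string aaa is accepted by R but not by S.
No shorter string lies in the difference, and aaa is the lexicographically first length-3 string in L(R) \ L(S).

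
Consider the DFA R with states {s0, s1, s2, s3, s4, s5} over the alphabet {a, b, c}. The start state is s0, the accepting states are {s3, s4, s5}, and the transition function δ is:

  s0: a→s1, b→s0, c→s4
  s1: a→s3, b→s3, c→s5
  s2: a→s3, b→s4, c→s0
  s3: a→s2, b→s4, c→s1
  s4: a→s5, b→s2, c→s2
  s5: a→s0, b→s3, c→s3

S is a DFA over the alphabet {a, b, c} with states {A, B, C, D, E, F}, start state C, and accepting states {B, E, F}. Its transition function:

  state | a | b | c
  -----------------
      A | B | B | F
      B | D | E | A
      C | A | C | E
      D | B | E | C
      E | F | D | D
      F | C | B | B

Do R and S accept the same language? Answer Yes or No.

Exploring the product automaton R × S from the start pair (s0, C), following both machines on each input symbol, reaches 6 state pairs: (s0, C), (s1, A), (s4, E), (s3, B), (s5, F), (s2, D).
R accepts in {s3, s4, s5} and S accepts in {B, E, F}. In every reachable pair the two components are either both accepting — (s4, E), (s3, B), (s5, F) — or both non-accepting, so no string is accepted by exactly one of the machines: L(R) \ L(S) and L(S) \ L(R) are both empty.
Hence every string is accepted by R iff it is accepted by S, and the two languages coincide.

Yes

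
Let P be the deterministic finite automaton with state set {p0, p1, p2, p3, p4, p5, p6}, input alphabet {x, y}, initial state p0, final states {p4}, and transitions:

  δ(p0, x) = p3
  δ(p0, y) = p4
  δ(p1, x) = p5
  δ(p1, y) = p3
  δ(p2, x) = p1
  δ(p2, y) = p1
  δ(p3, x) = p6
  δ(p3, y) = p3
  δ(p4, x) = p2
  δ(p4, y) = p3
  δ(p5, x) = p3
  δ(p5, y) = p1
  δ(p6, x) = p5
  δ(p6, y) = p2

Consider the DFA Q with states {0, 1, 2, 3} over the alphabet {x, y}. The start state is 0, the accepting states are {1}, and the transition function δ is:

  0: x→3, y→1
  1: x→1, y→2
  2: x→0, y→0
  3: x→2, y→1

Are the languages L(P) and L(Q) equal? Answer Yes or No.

No

The string xy is accepted by Q but rejected by P.
So L(P) ≠ L(Q).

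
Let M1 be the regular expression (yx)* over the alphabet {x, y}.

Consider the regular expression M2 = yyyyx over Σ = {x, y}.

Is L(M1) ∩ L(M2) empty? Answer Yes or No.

Converting the expression M1 to a DFA (subset construction, then merging equivalent states) gives the minimal DFA with states {r0, r1, r2}, start state r0, accepting states {r0} and transitions r0: x→r1, y→r2; r1: x→r1, y→r1; r2: x→r0, y→r1.
Converting the expression M2 to a DFA (subset construction, then merging equivalent states) gives the minimal DFA with states {t0, t1, t2, t3, t4, t5, t6}, start state t0, accepting states {t6} and transitions t0: x→t1, y→t2; t1: x→t1, y→t1; t2: x→t1, y→t3; t3: x→t1, y→t4; t4: x→t1, y→t5; t5: x→t6, y→t1; t6: x→t1, y→t1.
Exploring the product automaton M1 × M2 from the start pair (r0, t0), following both machines on each input symbol, reaches 9 state pairs: (r0, t0), (r1, t1), (r2, t2), (r0, t1), (r1, t3), (r2, t1), (r1, t4), (r1, t5), (r1, t6).
M1 accepts in {r0} and M2 accepts in {t6}; no reachable pair has both components accepting, so no string drives both machines to acceptance simultaneously and L(M1) ∩ L(M2) = ∅.
So no string is accepted by both, and the intersection is empty.

Yes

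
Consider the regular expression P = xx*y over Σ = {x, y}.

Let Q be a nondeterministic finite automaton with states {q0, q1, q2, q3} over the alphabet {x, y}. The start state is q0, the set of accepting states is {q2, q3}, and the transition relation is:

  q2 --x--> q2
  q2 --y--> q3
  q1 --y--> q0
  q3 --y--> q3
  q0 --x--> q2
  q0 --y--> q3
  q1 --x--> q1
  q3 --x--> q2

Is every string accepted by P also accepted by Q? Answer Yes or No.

Converting the expression P to a DFA (subset construction, then merging equivalent states) gives the minimal DFA with states {p0, p1, p2, p3}, start state p0, accepting states {p3} and transitions p0: x→p1, y→p2; p1: x→p1, y→p3; p2: x→p2, y→p2; p3: x→p2, y→p2.
Exploring the product automaton P × Q from the start pair (p0, q0), following both machines on each input symbol, reaches 5 state pairs: (p0, q0), (p1, q2), (p2, q3), (p3, q3), (p2, q2).
P accepts in {p3} and Q accepts in {q2, q3}. The reachable pairs whose P-component is accepting are (p3, q3); in each of them the Q-component is accepting too, so the product for L(P) \ L(Q) (P-component accepting, Q-component rejecting) has no reachable accepting pair and the difference is empty.
Hence every string in L(P) is also in L(Q).

Yes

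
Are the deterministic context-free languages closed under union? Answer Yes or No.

{aⁿbⁿ : n≥0} and {aⁿb²ⁿ : n≥0} are each accepted by a deterministic PDA (push the a's; pop one per b, respectively one per two b's), but their union U is not. Suppose a DPDA M accepted U. Being deterministic, M has a single run on aⁿb²ⁿ, and since aⁿbⁿ ∈ U that run passes through an accepting configuration right after consuming the prefix aⁿbⁿ and then goes on to accept again after n more b's. Build an ordinary (nondeterministic) PDA M′ that simulates M on a's and b's and, at any moment when M is in an accepting state, may switch to a second mode in which it reads only c's, feeding each c to M as a b; M′ accepts when M does. Then M′ accepts aⁱbʲcᵏ (k≥1) exactly when both aⁱbʲ ∈ U and aⁱbʲ⁺ᵏ ∈ U, and checking the four cases (i=j or j=2i, combined with j+k=i or j+k=2i) leaves only i=j=k: so L(M′) ∩ a*b*c⁺ = {aⁿbⁿcⁿ : n≥1} would be context-free, which it is not (pumping lemma) — contradiction. (The union is an unambiguous CFL; it is determinism, not unambiguity, that fails.)

No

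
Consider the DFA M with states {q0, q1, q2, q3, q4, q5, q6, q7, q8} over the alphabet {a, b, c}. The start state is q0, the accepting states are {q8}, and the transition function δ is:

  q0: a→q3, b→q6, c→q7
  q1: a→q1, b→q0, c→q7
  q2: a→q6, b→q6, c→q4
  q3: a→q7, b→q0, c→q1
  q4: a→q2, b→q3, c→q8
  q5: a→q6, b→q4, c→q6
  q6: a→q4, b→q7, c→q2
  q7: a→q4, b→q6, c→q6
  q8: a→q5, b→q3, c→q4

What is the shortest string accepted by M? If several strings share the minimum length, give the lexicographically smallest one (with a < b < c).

A breadth-first search from q0 reaches an accepting state first via the path q0 → q6 → q4 → q8 on input bac.
No string of length < 3 is accepted (BFS exhausts all shorter strings without reaching an accepting state), and bac is the lexicographically least accepting string of length 3.

bac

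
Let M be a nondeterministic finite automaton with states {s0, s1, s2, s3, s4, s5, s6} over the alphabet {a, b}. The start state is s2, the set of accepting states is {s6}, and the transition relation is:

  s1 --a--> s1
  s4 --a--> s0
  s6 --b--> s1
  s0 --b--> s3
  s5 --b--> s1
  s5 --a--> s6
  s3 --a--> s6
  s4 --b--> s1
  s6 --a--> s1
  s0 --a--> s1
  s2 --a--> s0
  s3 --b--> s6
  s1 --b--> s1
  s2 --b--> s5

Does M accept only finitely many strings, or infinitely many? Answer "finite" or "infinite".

finite

The useful states (reachable from s2 and able to reach an accepting state) are {s0, s2, s3, s5, s6}.
Restricted to these states the transition graph has no cycle, so every accepting path has bounded length and L is finite.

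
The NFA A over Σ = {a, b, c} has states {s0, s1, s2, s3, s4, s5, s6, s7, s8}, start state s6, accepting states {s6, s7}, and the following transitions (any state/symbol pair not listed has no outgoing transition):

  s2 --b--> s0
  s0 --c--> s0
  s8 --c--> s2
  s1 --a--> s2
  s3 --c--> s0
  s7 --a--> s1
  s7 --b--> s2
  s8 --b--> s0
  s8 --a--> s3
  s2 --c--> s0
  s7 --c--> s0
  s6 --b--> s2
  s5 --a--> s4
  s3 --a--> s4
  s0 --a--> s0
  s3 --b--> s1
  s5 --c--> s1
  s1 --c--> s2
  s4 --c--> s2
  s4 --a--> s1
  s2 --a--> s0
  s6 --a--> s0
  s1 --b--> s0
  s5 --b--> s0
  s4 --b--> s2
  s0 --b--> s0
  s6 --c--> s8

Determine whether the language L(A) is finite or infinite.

The useful states (reachable from s6 and able to reach an accepting state) are {s6}.
Restricted to these states the transition graph has no cycle, so every accepting path has bounded length and L is finite.

finite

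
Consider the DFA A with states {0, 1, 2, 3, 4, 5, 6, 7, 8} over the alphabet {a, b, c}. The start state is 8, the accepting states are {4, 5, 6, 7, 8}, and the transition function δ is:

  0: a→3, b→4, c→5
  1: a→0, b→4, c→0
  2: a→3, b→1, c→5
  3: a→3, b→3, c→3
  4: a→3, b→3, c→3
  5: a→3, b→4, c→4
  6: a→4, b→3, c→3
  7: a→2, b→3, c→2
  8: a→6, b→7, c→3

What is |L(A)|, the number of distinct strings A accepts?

The useful subgraph on states {0, 1, 2, 4, 5, 6, 7, 8} is acyclic, so L(A) is finite; the longest accepting path visits 7 useful states, giving maximum string length 6.
Counting accepting paths from 8 by length: 1 of length 0, 2 of length 1, 1 of length 2, 2 of length 3, 6 of length 4, 8 of length 5, 8 of length 6. Total 28.

28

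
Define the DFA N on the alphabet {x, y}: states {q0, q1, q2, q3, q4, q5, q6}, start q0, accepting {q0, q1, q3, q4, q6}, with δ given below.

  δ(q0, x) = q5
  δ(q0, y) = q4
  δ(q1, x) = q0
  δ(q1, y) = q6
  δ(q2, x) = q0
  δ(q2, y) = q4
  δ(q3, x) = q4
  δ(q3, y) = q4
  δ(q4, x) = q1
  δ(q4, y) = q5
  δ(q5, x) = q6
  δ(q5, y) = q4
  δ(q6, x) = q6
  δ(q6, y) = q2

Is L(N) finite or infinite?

State q0 is reachable from the start and can reach an accepting state, and it lies on the cycle q0 → q4 → q1 → q0.
Traversing that cycle any number of times yields accepted strings of unbounded length, so the language is infinite.

infinite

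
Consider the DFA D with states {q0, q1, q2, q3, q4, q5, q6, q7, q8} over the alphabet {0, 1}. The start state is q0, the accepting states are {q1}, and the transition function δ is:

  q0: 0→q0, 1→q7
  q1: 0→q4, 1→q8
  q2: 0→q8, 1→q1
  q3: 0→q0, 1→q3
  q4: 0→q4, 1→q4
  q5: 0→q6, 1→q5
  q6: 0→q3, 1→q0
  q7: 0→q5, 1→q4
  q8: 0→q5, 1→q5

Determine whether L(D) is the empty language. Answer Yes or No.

Yes

The states reachable from the start state are {q0, q3, q4, q5, q6, q7}.
None of the accepting states {q1} is reachable, so no string is accepted and L(D) = ∅.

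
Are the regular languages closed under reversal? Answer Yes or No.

Yes

Reverse every transition of an NFA for L, make the old start state the unique accepting state, and add a fresh start state with ε-moves to the old accepting states; this NFA accepts Lᴿ.
So the regular languages are closed under reversal.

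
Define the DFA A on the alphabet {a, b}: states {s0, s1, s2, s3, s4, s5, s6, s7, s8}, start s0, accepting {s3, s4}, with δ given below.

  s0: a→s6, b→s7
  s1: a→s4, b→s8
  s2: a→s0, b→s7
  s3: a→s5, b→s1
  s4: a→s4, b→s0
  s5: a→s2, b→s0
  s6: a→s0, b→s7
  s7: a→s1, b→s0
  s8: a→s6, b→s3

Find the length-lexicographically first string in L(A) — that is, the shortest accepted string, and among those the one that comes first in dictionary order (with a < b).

baa

A breadth-first search from s0 reaches an accepting state first via the path s0 → s7 → s1 → s4 on input baa.
No string of length < 3 is accepted (BFS exhausts all shorter strings without reaching an accepting state), and baa is the lexicographically least accepting string of length 3.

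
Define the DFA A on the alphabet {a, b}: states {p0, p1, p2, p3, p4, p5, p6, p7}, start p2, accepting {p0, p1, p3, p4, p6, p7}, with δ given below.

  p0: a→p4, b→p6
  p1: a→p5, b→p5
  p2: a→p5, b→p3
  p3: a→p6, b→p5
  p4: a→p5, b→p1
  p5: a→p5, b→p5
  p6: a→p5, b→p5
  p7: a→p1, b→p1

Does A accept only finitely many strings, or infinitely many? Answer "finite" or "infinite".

The useful states (reachable from p2 and able to reach an accepting state) are {p2, p3, p6}.
Restricted to these states the transition graph has no cycle, so every accepting path has bounded length and L is finite.

finite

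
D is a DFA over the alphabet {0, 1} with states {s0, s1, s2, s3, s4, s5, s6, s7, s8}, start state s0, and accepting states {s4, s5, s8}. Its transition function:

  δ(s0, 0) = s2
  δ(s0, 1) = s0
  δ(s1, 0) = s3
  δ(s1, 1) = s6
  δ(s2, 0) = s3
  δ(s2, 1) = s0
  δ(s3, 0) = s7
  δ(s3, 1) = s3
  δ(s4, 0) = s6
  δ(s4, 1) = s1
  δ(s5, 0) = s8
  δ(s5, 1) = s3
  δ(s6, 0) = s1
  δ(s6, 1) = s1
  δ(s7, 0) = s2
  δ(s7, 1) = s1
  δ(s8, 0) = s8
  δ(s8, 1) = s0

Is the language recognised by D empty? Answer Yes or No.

Yes

The states reachable from the start state are {s0, s1, s2, s3, s6, s7}.
None of the accepting states {s4, s5, s8} is reachable, so no string is accepted and L(D) = ∅.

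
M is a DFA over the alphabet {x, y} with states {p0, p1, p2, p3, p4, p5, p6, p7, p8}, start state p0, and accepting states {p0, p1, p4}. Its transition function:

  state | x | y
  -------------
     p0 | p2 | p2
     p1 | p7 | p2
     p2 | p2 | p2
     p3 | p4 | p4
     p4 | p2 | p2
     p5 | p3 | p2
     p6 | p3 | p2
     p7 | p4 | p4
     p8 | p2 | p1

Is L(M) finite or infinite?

finite

The useful states (reachable from p0 and able to reach an accepting state) are {p0}.
Restricted to these states the transition graph has no cycle, so every accepting path has bounded length and L is finite.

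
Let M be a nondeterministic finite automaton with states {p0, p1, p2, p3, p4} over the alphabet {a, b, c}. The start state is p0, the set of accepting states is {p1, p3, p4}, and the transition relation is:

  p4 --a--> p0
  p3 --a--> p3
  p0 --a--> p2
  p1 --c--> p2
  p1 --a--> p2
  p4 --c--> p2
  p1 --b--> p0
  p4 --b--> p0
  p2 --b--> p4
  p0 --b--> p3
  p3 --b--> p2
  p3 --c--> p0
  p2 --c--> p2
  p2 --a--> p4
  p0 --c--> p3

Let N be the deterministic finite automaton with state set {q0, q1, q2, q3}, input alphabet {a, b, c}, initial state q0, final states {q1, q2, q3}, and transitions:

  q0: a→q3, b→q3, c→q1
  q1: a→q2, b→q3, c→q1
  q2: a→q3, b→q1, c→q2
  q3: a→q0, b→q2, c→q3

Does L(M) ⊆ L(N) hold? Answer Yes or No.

The string aa is in L(M) but not in L(N).
So L(M) ⊄ L(N).

No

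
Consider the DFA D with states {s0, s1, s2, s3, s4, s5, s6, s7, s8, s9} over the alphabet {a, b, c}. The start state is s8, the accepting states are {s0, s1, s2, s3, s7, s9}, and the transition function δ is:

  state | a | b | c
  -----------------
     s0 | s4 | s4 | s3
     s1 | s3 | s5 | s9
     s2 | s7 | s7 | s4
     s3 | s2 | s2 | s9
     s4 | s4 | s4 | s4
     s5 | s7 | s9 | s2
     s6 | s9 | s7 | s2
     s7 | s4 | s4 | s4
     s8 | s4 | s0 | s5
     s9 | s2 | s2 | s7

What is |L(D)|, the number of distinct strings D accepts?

The useful subgraph on states {s0, s2, s3, s5, s7, s8, s9} is acyclic, so L(D) is finite; the longest accepting path visits 6 useful states, giving maximum string length 5.
Counting accepting paths from s8 by length: 1 of length 1, 4 of length 2, 8 of length 3, 11 of length 4, 4 of length 5. Total 28.

28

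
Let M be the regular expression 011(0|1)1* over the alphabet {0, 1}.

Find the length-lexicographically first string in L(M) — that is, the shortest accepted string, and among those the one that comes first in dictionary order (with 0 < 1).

By inspection of the expression, no string of length less than 4 matches, and 0110 is the lexicographically first match of length 4.

0110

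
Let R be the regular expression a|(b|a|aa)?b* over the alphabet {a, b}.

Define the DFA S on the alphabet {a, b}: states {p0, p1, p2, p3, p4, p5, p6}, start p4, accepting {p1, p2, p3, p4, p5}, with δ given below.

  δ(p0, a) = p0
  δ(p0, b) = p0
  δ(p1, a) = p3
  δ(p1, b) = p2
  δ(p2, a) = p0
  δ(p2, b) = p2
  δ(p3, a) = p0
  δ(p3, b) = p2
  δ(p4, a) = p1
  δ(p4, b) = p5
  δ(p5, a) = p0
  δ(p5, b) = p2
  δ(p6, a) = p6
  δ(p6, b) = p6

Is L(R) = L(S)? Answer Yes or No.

Converting the expression R to a DFA (subset construction, then merging equivalent states) gives the minimal DFA with states {r0, r1, r2, r3}, start state r0, accepting states {r0, r1, r2} and transitions r0: a→r1, b→r2; r1: a→r2, b→r2; r2: a→r3, b→r2; r3: a→r3, b→r3.
Exploring the product automaton R × S from the start pair (r0, p4), following both machines on each input symbol, reaches 6 state pairs: (r0, p4), (r1, p1), (r2, p5), (r2, p3), (r2, p2), (r3, p0).
R accepts in {r0, r1, r2} and S accepts in {p1, p2, p3, p4, p5}. In every reachable pair the two components are either both accepting — (r0, p4), (r1, p1), (r2, p5), (r2, p3), (r2, p2) — or both non-accepting, so no string is accepted by exactly one of the machines: L(R) \ L(S) and L(S) \ L(R) are both empty.
Hence every string is accepted by R iff it is accepted by S, and the two languages coincide.

Yes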